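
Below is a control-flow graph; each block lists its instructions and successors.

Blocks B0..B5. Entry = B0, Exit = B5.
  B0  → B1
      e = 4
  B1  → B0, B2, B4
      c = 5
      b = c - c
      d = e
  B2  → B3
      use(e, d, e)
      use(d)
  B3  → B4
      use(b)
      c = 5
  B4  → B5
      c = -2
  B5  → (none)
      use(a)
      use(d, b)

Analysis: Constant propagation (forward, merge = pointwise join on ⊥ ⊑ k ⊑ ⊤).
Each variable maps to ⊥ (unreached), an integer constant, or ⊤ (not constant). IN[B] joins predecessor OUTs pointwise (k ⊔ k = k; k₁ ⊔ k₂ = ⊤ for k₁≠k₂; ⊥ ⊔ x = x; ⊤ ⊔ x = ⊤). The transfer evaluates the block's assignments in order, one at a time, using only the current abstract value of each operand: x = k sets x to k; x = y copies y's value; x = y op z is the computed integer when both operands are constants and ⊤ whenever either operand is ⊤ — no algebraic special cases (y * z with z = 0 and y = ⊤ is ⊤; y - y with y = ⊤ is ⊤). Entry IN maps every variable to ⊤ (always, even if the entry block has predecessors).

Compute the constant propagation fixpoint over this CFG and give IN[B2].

Answer: {a: ⊤, b: 0, c: 5, d: 4, e: 4, f: ⊤}

Trace:
Fixpoint table:
  B0: | IN=(all ⊤) | OUT={e:4; rest ⊤}
  B1: | IN={e:4; rest ⊤} | OUT={b:0, c:5, d:4, e:4; rest ⊤}
  B2: | IN={b:0, c:5, d:4, e:4; rest ⊤} | OUT={b:0, c:5, d:4, e:4; rest ⊤}
  B3: | IN={b:0, c:5, d:4, e:4; rest ⊤} | OUT={b:0, c:5, d:4, e:4; rest ⊤}
  B4: | IN={b:0, c:5, d:4, e:4; rest ⊤} | OUT={b:0, c:-2, d:4, e:4; rest ⊤}
  B5: | IN={b:0, c:-2, d:4, e:4; rest ⊤} | OUT={b:0, c:-2, d:4, e:4; rest ⊤}

Merge at B2: IN[B2] = OUT[B1] = {a: ⊤, b: 0, c: 5, d: 4, e: 4, f: ⊤}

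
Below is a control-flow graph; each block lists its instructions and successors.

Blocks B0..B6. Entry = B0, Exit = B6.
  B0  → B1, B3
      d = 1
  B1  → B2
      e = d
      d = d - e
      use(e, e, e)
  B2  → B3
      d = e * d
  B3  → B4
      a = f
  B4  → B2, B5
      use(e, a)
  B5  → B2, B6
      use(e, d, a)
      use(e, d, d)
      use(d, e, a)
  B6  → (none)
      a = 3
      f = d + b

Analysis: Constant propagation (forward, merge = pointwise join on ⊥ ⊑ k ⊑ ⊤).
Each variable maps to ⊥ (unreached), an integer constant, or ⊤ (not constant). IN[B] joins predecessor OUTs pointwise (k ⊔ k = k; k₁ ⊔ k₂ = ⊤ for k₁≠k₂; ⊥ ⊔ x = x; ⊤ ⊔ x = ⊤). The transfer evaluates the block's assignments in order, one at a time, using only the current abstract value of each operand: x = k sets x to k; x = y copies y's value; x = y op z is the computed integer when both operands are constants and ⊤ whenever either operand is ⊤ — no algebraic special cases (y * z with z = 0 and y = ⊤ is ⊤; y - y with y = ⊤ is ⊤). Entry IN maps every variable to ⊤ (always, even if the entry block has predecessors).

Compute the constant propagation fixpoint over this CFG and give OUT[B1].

Answer: {a: ⊤, b: ⊤, c: ⊤, d: 0, e: 1, f: ⊤}

Trace:
Fixpoint table:
  B0: | IN=(all ⊤) | OUT={d:1; rest ⊤}
  B1: | IN={d:1; rest ⊤} | OUT={d:0, e:1; rest ⊤}
  B2: | IN=(all ⊤) | OUT=(all ⊤)
  B3: | IN=(all ⊤) | OUT=(all ⊤)
  B4: | IN=(all ⊤) | OUT=(all ⊤)
  B5: | IN=(all ⊤) | OUT=(all ⊤)
  B6: | IN=(all ⊤) | OUT={a:3; rest ⊤}

Merge at B1: IN[B1] = OUT[B0] = {a: ⊤, b: ⊤, c: ⊤, d: 1, e: ⊤, f: ⊤}
Applying B1's transfer function to that IN value gives OUT[B1] (row B1 above).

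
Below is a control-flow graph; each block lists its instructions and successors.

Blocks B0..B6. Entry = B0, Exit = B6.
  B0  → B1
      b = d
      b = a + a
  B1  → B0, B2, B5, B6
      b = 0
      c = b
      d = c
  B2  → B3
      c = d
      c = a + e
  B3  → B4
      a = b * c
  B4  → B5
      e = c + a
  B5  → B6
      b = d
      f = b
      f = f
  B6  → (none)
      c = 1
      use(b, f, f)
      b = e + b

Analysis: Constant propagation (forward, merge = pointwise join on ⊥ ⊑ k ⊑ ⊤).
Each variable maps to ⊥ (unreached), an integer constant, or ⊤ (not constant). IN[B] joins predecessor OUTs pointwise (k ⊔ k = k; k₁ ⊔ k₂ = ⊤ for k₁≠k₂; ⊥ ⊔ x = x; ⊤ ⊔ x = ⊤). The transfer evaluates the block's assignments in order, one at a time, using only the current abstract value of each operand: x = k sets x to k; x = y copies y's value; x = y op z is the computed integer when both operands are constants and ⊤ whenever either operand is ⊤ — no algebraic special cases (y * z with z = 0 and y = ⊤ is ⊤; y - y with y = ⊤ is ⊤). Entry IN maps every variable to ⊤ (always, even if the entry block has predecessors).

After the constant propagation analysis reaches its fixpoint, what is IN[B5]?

Answer: {a: ⊤, b: 0, c: ⊤, d: 0, e: ⊤, f: ⊤}

Derivation:
Fixpoint table:
  B0:  IN=(all ⊤)  OUT=(all ⊤)
  B1:  IN=(all ⊤)  OUT={b:0, c:0, d:0; rest ⊤}
  B2:  IN={b:0, c:0, d:0; rest ⊤}  OUT={b:0, d:0; rest ⊤}
  B3:  IN={b:0, d:0; rest ⊤}  OUT={b:0, d:0; rest ⊤}
  B4:  IN={b:0, d:0; rest ⊤}  OUT={b:0, d:0; rest ⊤}
  B5:  IN={b:0, d:0; rest ⊤}  OUT={b:0, d:0, f:0; rest ⊤}
  B6:  IN={b:0, d:0; rest ⊤}  OUT={c:1, d:0; rest ⊤}

Merge at B5: IN[B5] = OUT[B1] ⊔ OUT[B4] = {a: ⊤, b: 0, c: ⊤, d: 0, e: ⊤, f: ⊤}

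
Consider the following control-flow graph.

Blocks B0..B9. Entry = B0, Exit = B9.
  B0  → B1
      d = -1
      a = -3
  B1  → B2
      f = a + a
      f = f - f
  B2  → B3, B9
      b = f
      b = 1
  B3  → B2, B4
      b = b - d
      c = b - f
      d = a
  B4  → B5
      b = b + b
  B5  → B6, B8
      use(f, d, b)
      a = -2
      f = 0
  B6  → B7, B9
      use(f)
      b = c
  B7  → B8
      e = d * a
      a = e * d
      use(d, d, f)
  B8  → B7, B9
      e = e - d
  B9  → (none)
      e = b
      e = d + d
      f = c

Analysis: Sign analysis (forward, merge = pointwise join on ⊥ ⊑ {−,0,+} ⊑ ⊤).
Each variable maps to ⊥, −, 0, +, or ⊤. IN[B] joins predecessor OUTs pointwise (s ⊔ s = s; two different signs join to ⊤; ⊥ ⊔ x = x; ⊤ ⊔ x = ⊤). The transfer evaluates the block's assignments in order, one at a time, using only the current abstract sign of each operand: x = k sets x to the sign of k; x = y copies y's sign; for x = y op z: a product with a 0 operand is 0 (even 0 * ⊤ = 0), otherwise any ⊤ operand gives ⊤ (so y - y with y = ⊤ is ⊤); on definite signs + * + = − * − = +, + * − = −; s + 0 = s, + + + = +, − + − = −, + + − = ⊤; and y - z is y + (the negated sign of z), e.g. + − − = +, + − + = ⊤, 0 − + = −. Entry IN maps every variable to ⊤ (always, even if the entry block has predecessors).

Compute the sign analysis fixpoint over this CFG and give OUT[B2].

Answer: {a: -, b: +, c: ⊤, d: -, e: ⊤, f: ⊤}

Trace:
Fixpoint table:
  B0: | IN=(all ⊤) | OUT={a:-, d:-; rest ⊤}
  B1: | IN={a:-, d:-; rest ⊤} | OUT={a:-, d:-; rest ⊤}
  B2: | IN={a:-, d:-; rest ⊤} | OUT={a:-, b:+, d:-; rest ⊤}
  B3: | IN={a:-, b:+, d:-; rest ⊤} | OUT={a:-, b:+, d:-; rest ⊤}
  B4: | IN={a:-, b:+, d:-; rest ⊤} | OUT={a:-, b:+, d:-; rest ⊤}
  B5: | IN={a:-, b:+, d:-; rest ⊤} | OUT={a:-, b:+, d:-, f:0; rest ⊤}
  B6: | IN={a:-, b:+, d:-, f:0; rest ⊤} | OUT={a:-, d:-, f:0; rest ⊤}
  B7: | IN={a:-, d:-, f:0; rest ⊤} | OUT={a:-, d:-, e:+, f:0; rest ⊤}
  B8: | IN={a:-, d:-, f:0; rest ⊤} | OUT={a:-, d:-, f:0; rest ⊤}
  B9: | IN={a:-, d:-; rest ⊤} | OUT={a:-, d:-, e:-; rest ⊤}

Merge at B2: IN[B2] = OUT[B1] ⊔ OUT[B3] = {a: -, b: ⊤, c: ⊤, d: -, e: ⊤, f: ⊤}
Applying B2's transfer function to that IN value gives OUT[B2] (row B2 above).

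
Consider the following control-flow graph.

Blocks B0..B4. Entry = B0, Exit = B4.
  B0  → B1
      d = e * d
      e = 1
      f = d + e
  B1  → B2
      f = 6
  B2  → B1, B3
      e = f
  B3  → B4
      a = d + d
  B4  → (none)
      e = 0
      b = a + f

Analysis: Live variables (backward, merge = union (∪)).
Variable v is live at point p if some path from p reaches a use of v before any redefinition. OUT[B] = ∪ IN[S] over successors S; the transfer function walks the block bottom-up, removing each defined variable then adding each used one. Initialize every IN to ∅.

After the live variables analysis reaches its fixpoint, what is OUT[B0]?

Converged values:
  B0:   IN={d, e}   OUT={d}
  B1:   IN={d}   OUT={d, f}
  B2:   IN={d, f}   OUT={d, f}
  B3:   IN={d, f}   OUT={a, f}
  B4:   IN={a, f}   OUT={}

Merge at B0: OUT[B0] = IN[B1] = {d}

Answer: {d}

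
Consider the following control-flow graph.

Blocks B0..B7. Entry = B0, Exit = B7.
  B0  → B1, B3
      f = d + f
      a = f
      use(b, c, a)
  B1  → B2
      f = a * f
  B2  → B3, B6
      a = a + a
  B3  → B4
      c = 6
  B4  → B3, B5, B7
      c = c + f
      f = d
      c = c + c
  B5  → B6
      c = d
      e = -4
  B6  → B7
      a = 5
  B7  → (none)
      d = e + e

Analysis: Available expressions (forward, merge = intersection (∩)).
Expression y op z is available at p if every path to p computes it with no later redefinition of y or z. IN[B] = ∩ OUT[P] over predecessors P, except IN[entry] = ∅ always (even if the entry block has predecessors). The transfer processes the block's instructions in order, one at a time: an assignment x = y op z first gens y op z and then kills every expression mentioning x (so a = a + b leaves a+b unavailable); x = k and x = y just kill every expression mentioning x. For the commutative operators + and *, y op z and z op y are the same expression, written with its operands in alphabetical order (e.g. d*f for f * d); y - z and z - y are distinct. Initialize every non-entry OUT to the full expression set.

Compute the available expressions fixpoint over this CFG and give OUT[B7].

Converged values:
  B0:  IN={}  OUT={}
  B1:  IN={}  OUT={}
  B2:  IN={}  OUT={}
  B3:  IN={}  OUT={}
  B4:  IN={}  OUT={}
  B5:  IN={}  OUT={}
  B6:  IN={}  OUT={}
  B7:  IN={}  OUT={e+e}

Merge at B7: IN[B7] = OUT[B4] ∩ OUT[B6] = {}
Applying B7's transfer function to that IN value gives OUT[B7] (row B7 above).

Answer: {e+e}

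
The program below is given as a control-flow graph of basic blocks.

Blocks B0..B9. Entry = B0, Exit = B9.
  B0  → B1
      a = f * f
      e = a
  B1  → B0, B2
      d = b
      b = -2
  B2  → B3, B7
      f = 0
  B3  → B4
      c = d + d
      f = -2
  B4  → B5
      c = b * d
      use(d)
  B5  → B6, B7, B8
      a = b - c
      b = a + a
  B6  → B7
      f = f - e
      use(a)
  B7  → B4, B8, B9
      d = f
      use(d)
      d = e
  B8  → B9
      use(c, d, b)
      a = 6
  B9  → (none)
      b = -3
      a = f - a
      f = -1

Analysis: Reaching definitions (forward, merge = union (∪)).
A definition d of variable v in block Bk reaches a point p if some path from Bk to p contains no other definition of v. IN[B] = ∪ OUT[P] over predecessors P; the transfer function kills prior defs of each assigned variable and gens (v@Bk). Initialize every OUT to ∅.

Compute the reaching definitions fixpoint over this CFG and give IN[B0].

Per-block solution:
  B0:  IN={a@B0, b@B1, d@B1, e@B0}  OUT={a@B0, b@B1, d@B1, e@B0}
  B1:  IN={a@B0, b@B1, d@B1, e@B0}  OUT={a@B0, b@B1, d@B1, e@B0}
  B2:  IN={a@B0, b@B1, d@B1, e@B0}  OUT={a@B0, b@B1, d@B1, e@B0, f@B2}
  B3:  IN={a@B0, b@B1, d@B1, e@B0, f@B2}  OUT={a@B0, b@B1, c@B3, d@B1, e@B0, f@B3}
  B4:  IN={a@B0, a@B5, b@B1, b@B5, c@B3, c@B4, d@B1, d@B7, e@B0, f@B2, f@B3, f@B6}  OUT={a@B0, a@B5, b@B1, b@B5, c@B4, d@B1, d@B7, e@B0, f@B2, f@B3, f@B6}
  B5:  IN={a@B0, a@B5, b@B1, b@B5, c@B4, d@B1, d@B7, e@B0, f@B2, f@B3, f@B6}  OUT={a@B5, b@B5, c@B4, d@B1, d@B7, e@B0, f@B2, f@B3, f@B6}
  B6:  IN={a@B5, b@B5, c@B4, d@B1, d@B7, e@B0, f@B2, f@B3, f@B6}  OUT={a@B5, b@B5, c@B4, d@B1, d@B7, e@B0, f@B6}
  B7:  IN={a@B0, a@B5, b@B1, b@B5, c@B4, d@B1, d@B7, e@B0, f@B2, f@B3, f@B6}  OUT={a@B0, a@B5, b@B1, b@B5, c@B4, d@B7, e@B0, f@B2, f@B3, f@B6}
  B8:  IN={a@B0, a@B5, b@B1, b@B5, c@B4, d@B1, d@B7, e@B0, f@B2, f@B3, f@B6}  OUT={a@B8, b@B1, b@B5, c@B4, d@B1, d@B7, e@B0, f@B2, f@B3, f@B6}
  B9:  IN={a@B0, a@B5, a@B8, b@B1, b@B5, c@B4, d@B1, d@B7, e@B0, f@B2, f@B3, f@B6}  OUT={a@B9, b@B9, c@B4, d@B1, d@B7, e@B0, f@B9}

Merge at B0 (entry node, so the boundary value {} is joined with the incoming edge(s)): IN[B0] = {} ⊔ OUT[B1] = {a@B0, b@B1, d@B1, e@B0}

Answer: {a@B0, b@B1, d@B1, e@B0}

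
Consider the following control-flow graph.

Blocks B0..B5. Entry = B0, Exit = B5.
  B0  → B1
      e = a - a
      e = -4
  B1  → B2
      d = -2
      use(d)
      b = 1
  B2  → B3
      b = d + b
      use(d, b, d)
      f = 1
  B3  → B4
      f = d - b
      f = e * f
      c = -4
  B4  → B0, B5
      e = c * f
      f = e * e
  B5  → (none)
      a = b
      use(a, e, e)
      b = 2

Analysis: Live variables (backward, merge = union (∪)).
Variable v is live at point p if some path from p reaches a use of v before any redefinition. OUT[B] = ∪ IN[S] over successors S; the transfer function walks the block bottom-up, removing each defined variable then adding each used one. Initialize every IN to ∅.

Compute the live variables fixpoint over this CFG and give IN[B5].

Converged values:
  B0:  IN={a}  OUT={a, e}
  B1:  IN={a, e}  OUT={a, b, d, e}
  B2:  IN={a, b, d, e}  OUT={a, b, d, e}
  B3:  IN={a, b, d, e}  OUT={a, b, c, f}
  B4:  IN={a, b, c, f}  OUT={a, b, e}
  B5:  IN={b, e}  OUT={}

B5 is the boundary node: OUT[B5] = {}
Applying B5's transfer function to that OUT value gives IN[B5] (row B5 above).

Answer: {b, e}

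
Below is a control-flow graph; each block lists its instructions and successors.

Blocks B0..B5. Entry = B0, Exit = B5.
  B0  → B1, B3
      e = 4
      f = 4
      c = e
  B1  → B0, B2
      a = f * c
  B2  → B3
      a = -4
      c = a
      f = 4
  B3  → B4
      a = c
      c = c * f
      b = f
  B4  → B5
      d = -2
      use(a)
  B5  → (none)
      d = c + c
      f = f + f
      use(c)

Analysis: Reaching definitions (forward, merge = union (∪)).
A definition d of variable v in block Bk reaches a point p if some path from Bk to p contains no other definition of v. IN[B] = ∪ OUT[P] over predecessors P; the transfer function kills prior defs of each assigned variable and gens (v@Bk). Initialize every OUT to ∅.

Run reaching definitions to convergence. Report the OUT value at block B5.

Answer: {a@B3, b@B3, c@B3, d@B5, e@B0, f@B5}

Derivation:
Converged values:
  B0:   IN={a@B1, c@B0, e@B0, f@B0}   OUT={a@B1, c@B0, e@B0, f@B0}
  B1:   IN={a@B1, c@B0, e@B0, f@B0}   OUT={a@B1, c@B0, e@B0, f@B0}
  B2:   IN={a@B1, c@B0, e@B0, f@B0}   OUT={a@B2, c@B2, e@B0, f@B2}
  B3:   IN={a@B1, a@B2, c@B0, c@B2, e@B0, f@B0, f@B2}   OUT={a@B3, b@B3, c@B3, e@B0, f@B0, f@B2}
  B4:   IN={a@B3, b@B3, c@B3, e@B0, f@B0, f@B2}   OUT={a@B3, b@B3, c@B3, d@B4, e@B0, f@B0, f@B2}
  B5:   IN={a@B3, b@B3, c@B3, d@B4, e@B0, f@B0, f@B2}   OUT={a@B3, b@B3, c@B3, d@B5, e@B0, f@B5}

Merge at B5: IN[B5] = OUT[B4] = {a@B3, b@B3, c@B3, d@B4, e@B0, f@B0, f@B2}
Applying B5's transfer function to that IN value gives OUT[B5] (row B5 above).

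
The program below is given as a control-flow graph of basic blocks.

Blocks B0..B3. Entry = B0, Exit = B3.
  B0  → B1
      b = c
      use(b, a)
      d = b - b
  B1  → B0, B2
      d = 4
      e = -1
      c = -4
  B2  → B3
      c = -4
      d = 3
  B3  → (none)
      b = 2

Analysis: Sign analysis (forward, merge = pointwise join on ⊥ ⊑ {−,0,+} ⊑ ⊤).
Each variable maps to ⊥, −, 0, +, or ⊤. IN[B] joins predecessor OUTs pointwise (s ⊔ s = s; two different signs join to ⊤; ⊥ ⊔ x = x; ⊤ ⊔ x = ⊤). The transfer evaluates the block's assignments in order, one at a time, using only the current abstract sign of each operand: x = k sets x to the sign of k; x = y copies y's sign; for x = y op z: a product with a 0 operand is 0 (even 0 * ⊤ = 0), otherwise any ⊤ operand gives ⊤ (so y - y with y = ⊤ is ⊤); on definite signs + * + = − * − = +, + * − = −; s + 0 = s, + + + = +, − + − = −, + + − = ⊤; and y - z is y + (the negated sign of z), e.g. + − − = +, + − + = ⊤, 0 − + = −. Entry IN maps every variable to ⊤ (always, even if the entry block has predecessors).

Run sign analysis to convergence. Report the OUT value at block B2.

Per-block solution:
  B0: | IN=(all ⊤) | OUT=(all ⊤)
  B1: | IN=(all ⊤) | OUT={c:-, d:+, e:-; rest ⊤}
  B2: | IN={c:-, d:+, e:-; rest ⊤} | OUT={c:-, d:+, e:-; rest ⊤}
  B3: | IN={c:-, d:+, e:-; rest ⊤} | OUT={b:+, c:-, d:+, e:-; rest ⊤}

Merge at B2: IN[B2] = OUT[B1] = {a: ⊤, b: ⊤, c: -, d: +, e: -, f: ⊤}
Applying B2's transfer function to that IN value gives OUT[B2] (row B2 above).

Answer: {a: ⊤, b: ⊤, c: -, d: +, e: -, f: ⊤}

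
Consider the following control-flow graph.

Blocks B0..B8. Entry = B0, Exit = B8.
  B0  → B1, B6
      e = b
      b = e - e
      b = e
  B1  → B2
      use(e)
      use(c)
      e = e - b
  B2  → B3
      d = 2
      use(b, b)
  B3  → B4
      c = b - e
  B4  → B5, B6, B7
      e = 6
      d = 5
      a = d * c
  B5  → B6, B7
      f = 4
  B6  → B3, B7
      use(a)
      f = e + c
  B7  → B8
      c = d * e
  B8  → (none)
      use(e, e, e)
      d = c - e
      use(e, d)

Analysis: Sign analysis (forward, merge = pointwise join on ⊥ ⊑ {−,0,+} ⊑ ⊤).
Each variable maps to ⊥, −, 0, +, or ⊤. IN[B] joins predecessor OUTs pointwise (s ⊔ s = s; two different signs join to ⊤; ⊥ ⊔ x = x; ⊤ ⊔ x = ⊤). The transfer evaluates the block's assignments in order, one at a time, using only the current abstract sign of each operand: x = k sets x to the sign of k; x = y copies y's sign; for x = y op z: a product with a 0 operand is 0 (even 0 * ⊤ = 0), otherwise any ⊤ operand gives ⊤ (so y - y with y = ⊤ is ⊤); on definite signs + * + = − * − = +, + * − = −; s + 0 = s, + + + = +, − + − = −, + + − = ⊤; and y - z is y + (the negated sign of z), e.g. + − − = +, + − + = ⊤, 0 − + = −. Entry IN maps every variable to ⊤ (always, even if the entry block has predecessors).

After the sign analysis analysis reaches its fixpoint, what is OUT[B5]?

Answer: {a: ⊤, b: ⊤, c: ⊤, d: +, e: +, f: +}

Derivation:
Converged values:
  B0:  IN=(all ⊤)  OUT=(all ⊤)
  B1:  IN=(all ⊤)  OUT=(all ⊤)
  B2:  IN=(all ⊤)  OUT={d:+; rest ⊤}
  B3:  IN=(all ⊤)  OUT=(all ⊤)
  B4:  IN=(all ⊤)  OUT={d:+, e:+; rest ⊤}
  B5:  IN={d:+, e:+; rest ⊤}  OUT={d:+, e:+, f:+; rest ⊤}
  B6:  IN=(all ⊤)  OUT=(all ⊤)
  B7:  IN=(all ⊤)  OUT=(all ⊤)
  B8:  IN=(all ⊤)  OUT=(all ⊤)

Merge at B5: IN[B5] = OUT[B4] = {a: ⊤, b: ⊤, c: ⊤, d: +, e: +, f: ⊤}
Applying B5's transfer function to that IN value gives OUT[B5] (row B5 above).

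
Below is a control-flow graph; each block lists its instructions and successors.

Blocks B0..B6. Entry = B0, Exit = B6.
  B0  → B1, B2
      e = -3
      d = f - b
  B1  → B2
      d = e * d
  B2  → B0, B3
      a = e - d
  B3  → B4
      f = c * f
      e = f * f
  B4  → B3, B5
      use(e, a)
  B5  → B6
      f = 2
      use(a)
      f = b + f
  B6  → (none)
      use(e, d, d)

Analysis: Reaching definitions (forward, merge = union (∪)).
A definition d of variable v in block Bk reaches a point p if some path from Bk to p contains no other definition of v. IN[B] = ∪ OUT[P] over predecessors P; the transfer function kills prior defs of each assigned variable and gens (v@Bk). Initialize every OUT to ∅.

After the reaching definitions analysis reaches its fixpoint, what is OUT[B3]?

Converged values:
  B0:  IN={a@B2, d@B0, d@B1, e@B0}  OUT={a@B2, d@B0, e@B0}
  B1:  IN={a@B2, d@B0, e@B0}  OUT={a@B2, d@B1, e@B0}
  B2:  IN={a@B2, d@B0, d@B1, e@B0}  OUT={a@B2, d@B0, d@B1, e@B0}
  B3:  IN={a@B2, d@B0, d@B1, e@B0, e@B3, f@B3}  OUT={a@B2, d@B0, d@B1, e@B3, f@B3}
  B4:  IN={a@B2, d@B0, d@B1, e@B3, f@B3}  OUT={a@B2, d@B0, d@B1, e@B3, f@B3}
  B5:  IN={a@B2, d@B0, d@B1, e@B3, f@B3}  OUT={a@B2, d@B0, d@B1, e@B3, f@B5}
  B6:  IN={a@B2, d@B0, d@B1, e@B3, f@B5}  OUT={a@B2, d@B0, d@B1, e@B3, f@B5}

Merge at B3: IN[B3] = OUT[B2] ⊔ OUT[B4] = {a@B2, d@B0, d@B1, e@B0, e@B3, f@B3}
Applying B3's transfer function to that IN value gives OUT[B3] (row B3 above).

Answer: {a@B2, d@B0, d@B1, e@B3, f@B3}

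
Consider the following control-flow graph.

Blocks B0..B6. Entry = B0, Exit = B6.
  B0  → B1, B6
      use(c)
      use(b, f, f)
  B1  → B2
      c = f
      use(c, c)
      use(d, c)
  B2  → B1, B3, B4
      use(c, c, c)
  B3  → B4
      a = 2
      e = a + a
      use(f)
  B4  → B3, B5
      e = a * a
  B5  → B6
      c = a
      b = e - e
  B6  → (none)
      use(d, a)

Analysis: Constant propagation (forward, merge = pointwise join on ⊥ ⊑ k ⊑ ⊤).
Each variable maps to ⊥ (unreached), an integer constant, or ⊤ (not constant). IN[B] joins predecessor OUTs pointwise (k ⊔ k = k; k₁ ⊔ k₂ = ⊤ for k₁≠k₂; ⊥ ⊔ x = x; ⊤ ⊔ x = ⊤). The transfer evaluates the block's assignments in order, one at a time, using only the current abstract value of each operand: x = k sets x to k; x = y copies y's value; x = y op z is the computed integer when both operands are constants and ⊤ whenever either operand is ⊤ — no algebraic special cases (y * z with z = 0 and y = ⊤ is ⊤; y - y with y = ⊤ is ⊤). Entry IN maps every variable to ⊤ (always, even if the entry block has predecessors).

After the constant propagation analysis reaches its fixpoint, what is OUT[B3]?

Fixpoint table:
  B0:   IN=(all ⊤)   OUT=(all ⊤)
  B1:   IN=(all ⊤)   OUT=(all ⊤)
  B2:   IN=(all ⊤)   OUT=(all ⊤)
  B3:   IN=(all ⊤)   OUT={a:2, e:4; rest ⊤}
  B4:   IN=(all ⊤)   OUT=(all ⊤)
  B5:   IN=(all ⊤)   OUT=(all ⊤)
  B6:   IN=(all ⊤)   OUT=(all ⊤)

Merge at B3: IN[B3] = OUT[B2] ⊔ OUT[B4] = {a: ⊤, b: ⊤, c: ⊤, d: ⊤, e: ⊤, f: ⊤}
Applying B3's transfer function to that IN value gives OUT[B3] (row B3 above).

Answer: {a: 2, b: ⊤, c: ⊤, d: ⊤, e: 4, f: ⊤}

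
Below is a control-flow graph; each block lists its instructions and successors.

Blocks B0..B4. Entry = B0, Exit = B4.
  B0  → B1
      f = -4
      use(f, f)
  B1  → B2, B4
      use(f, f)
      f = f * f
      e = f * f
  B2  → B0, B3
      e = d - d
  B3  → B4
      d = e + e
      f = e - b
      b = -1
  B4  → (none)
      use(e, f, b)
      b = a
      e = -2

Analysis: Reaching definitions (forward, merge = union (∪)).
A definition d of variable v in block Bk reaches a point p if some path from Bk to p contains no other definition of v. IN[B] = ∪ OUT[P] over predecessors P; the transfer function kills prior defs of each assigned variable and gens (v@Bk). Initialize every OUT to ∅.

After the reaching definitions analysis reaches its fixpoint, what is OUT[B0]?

Answer: {e@B2, f@B0}

Derivation:
Converged values:
  B0: | IN={e@B2, f@B1} | OUT={e@B2, f@B0}
  B1: | IN={e@B2, f@B0} | OUT={e@B1, f@B1}
  B2: | IN={e@B1, f@B1} | OUT={e@B2, f@B1}
  B3: | IN={e@B2, f@B1} | OUT={b@B3, d@B3, e@B2, f@B3}
  B4: | IN={b@B3, d@B3, e@B1, e@B2, f@B1, f@B3} | OUT={b@B4, d@B3, e@B4, f@B1, f@B3}

Merge at B0 (entry node, so the boundary value {} is joined with the incoming edge(s)): IN[B0] = {} ⊔ OUT[B2] = {e@B2, f@B1}
Applying B0's transfer function to that IN value gives OUT[B0] (row B0 above).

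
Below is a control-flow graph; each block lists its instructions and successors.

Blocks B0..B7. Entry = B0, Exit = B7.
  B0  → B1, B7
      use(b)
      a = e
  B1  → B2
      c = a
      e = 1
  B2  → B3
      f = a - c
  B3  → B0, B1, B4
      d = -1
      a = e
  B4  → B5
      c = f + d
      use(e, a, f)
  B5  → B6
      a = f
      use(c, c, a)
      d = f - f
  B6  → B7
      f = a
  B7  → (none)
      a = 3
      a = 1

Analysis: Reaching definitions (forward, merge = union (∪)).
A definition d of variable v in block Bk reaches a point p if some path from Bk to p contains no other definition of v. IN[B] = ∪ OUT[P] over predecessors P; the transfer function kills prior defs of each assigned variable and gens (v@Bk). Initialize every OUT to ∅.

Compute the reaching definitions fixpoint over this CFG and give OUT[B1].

Answer: {a@B0, a@B3, c@B1, d@B3, e@B1, f@B2}

Working:
Per-block solution:
  B0:  IN={a@B3, c@B1, d@B3, e@B1, f@B2}  OUT={a@B0, c@B1, d@B3, e@B1, f@B2}
  B1:  IN={a@B0, a@B3, c@B1, d@B3, e@B1, f@B2}  OUT={a@B0, a@B3, c@B1, d@B3, e@B1, f@B2}
  B2:  IN={a@B0, a@B3, c@B1, d@B3, e@B1, f@B2}  OUT={a@B0, a@B3, c@B1, d@B3, e@B1, f@B2}
  B3:  IN={a@B0, a@B3, c@B1, d@B3, e@B1, f@B2}  OUT={a@B3, c@B1, d@B3, e@B1, f@B2}
  B4:  IN={a@B3, c@B1, d@B3, e@B1, f@B2}  OUT={a@B3, c@B4, d@B3, e@B1, f@B2}
  B5:  IN={a@B3, c@B4, d@B3, e@B1, f@B2}  OUT={a@B5, c@B4, d@B5, e@B1, f@B2}
  B6:  IN={a@B5, c@B4, d@B5, e@B1, f@B2}  OUT={a@B5, c@B4, d@B5, e@B1, f@B6}
  B7:  IN={a@B0, a@B5, c@B1, c@B4, d@B3, d@B5, e@B1, f@B2, f@B6}  OUT={a@B7, c@B1, c@B4, d@B3, d@B5, e@B1, f@B2, f@B6}

Merge at B1: IN[B1] = OUT[B0] ⊔ OUT[B3] = {a@B0, a@B3, c@B1, d@B3, e@B1, f@B2}
Applying B1's transfer function to that IN value gives OUT[B1] (row B1 above).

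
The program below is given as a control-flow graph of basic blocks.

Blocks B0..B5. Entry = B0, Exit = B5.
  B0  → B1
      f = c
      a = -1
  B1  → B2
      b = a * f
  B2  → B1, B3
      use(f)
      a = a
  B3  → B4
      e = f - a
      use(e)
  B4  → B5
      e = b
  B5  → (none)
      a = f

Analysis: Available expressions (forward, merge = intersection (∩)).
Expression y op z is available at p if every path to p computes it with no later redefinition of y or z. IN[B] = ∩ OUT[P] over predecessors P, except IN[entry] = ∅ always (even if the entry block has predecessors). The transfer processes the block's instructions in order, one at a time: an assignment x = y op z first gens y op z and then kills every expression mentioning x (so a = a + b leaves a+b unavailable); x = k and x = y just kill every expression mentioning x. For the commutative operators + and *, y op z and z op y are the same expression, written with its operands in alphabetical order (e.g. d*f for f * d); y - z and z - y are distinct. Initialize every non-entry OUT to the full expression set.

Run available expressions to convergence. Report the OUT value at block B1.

Per-block solution:
  B0:  IN={}  OUT={}
  B1:  IN={}  OUT={a*f}
  B2:  IN={a*f}  OUT={}
  B3:  IN={}  OUT={f-a}
  B4:  IN={f-a}  OUT={f-a}
  B5:  IN={f-a}  OUT={}

Merge at B1: IN[B1] = OUT[B0] ∩ OUT[B2] = {}
Applying B1's transfer function to that IN value gives OUT[B1] (row B1 above).

Answer: {a*f}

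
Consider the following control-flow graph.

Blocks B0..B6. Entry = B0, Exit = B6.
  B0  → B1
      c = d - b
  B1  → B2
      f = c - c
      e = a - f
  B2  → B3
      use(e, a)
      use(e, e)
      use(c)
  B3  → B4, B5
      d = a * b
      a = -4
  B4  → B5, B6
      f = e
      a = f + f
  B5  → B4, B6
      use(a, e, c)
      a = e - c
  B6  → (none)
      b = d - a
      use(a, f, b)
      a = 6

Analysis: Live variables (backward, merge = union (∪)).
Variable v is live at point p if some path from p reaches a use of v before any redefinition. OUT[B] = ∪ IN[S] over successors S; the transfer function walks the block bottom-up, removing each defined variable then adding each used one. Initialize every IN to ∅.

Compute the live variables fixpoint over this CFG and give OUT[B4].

Converged values:
  B0:  IN={a, b, d}  OUT={a, b, c}
  B1:  IN={a, b, c}  OUT={a, b, c, e, f}
  B2:  IN={a, b, c, e, f}  OUT={a, b, c, e, f}
  B3:  IN={a, b, c, e, f}  OUT={a, c, d, e, f}
  B4:  IN={c, d, e}  OUT={a, c, d, e, f}
  B5:  IN={a, c, d, e, f}  OUT={a, c, d, e, f}
  B6:  IN={a, d, f}  OUT={}

Merge at B4: OUT[B4] = IN[B5] ⊔ IN[B6] = {a, c, d, e, f}

Answer: {a, c, d, e, f}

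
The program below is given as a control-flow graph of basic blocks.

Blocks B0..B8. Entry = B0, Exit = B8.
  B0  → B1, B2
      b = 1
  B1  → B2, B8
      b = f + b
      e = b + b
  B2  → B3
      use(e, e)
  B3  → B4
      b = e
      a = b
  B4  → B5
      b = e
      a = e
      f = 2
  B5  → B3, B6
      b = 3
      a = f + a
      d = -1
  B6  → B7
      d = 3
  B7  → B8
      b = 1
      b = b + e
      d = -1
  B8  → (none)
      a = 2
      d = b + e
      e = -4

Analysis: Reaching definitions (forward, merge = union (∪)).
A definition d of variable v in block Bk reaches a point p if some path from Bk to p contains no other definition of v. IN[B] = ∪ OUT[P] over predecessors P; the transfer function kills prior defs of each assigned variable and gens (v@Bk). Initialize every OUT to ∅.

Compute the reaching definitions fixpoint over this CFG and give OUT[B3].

Answer: {a@B3, b@B3, d@B5, e@B1, f@B4}

Trace:
Converged values:
  B0:   IN={}   OUT={b@B0}
  B1:   IN={b@B0}   OUT={b@B1, e@B1}
  B2:   IN={b@B0, b@B1, e@B1}   OUT={b@B0, b@B1, e@B1}
  B3:   IN={a@B5, b@B0, b@B1, b@B5, d@B5, e@B1, f@B4}   OUT={a@B3, b@B3, d@B5, e@B1, f@B4}
  B4:   IN={a@B3, b@B3, d@B5, e@B1, f@B4}   OUT={a@B4, b@B4, d@B5, e@B1, f@B4}
  B5:   IN={a@B4, b@B4, d@B5, e@B1, f@B4}   OUT={a@B5, b@B5, d@B5, e@B1, f@B4}
  B6:   IN={a@B5, b@B5, d@B5, e@B1, f@B4}   OUT={a@B5, b@B5, d@B6, e@B1, f@B4}
  B7:   IN={a@B5, b@B5, d@B6, e@B1, f@B4}   OUT={a@B5, b@B7, d@B7, e@B1, f@B4}
  B8:   IN={a@B5, b@B1, b@B7, d@B7, e@B1, f@B4}   OUT={a@B8, b@B1, b@B7, d@B8, e@B8, f@B4}

Merge at B3: IN[B3] = OUT[B2] ⊔ OUT[B5] = {a@B5, b@B0, b@B1, b@B5, d@B5, e@B1, f@B4}
Applying B3's transfer function to that IN value gives OUT[B3] (row B3 above).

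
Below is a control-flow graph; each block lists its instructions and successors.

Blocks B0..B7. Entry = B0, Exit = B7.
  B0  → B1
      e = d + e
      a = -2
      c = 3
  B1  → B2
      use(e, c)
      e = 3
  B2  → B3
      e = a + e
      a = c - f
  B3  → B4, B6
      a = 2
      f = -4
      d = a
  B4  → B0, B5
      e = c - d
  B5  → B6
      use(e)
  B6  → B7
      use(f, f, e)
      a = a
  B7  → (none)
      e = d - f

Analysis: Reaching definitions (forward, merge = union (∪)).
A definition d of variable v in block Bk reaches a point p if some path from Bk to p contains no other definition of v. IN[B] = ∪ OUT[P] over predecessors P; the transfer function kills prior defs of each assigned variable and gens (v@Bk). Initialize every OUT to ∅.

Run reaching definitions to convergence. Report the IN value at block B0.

Converged values:
  B0:  IN={a@B3, c@B0, d@B3, e@B4, f@B3}  OUT={a@B0, c@B0, d@B3, e@B0, f@B3}
  B1:  IN={a@B0, c@B0, d@B3, e@B0, f@B3}  OUT={a@B0, c@B0, d@B3, e@B1, f@B3}
  B2:  IN={a@B0, c@B0, d@B3, e@B1, f@B3}  OUT={a@B2, c@B0, d@B3, e@B2, f@B3}
  B3:  IN={a@B2, c@B0, d@B3, e@B2, f@B3}  OUT={a@B3, c@B0, d@B3, e@B2, f@B3}
  B4:  IN={a@B3, c@B0, d@B3, e@B2, f@B3}  OUT={a@B3, c@B0, d@B3, e@B4, f@B3}
  B5:  IN={a@B3, c@B0, d@B3, e@B4, f@B3}  OUT={a@B3, c@B0, d@B3, e@B4, f@B3}
  B6:  IN={a@B3, c@B0, d@B3, e@B2, e@B4, f@B3}  OUT={a@B6, c@B0, d@B3, e@B2, e@B4, f@B3}
  B7:  IN={a@B6, c@B0, d@B3, e@B2, e@B4, f@B3}  OUT={a@B6, c@B0, d@B3, e@B7, f@B3}

Merge at B0 (entry node, so the boundary value {} is joined with the incoming edge(s)): IN[B0] = {} ⊔ OUT[B4] = {a@B3, c@B0, d@B3, e@B4, f@B3}

Answer: {a@B3, c@B0, d@B3, e@B4, f@B3}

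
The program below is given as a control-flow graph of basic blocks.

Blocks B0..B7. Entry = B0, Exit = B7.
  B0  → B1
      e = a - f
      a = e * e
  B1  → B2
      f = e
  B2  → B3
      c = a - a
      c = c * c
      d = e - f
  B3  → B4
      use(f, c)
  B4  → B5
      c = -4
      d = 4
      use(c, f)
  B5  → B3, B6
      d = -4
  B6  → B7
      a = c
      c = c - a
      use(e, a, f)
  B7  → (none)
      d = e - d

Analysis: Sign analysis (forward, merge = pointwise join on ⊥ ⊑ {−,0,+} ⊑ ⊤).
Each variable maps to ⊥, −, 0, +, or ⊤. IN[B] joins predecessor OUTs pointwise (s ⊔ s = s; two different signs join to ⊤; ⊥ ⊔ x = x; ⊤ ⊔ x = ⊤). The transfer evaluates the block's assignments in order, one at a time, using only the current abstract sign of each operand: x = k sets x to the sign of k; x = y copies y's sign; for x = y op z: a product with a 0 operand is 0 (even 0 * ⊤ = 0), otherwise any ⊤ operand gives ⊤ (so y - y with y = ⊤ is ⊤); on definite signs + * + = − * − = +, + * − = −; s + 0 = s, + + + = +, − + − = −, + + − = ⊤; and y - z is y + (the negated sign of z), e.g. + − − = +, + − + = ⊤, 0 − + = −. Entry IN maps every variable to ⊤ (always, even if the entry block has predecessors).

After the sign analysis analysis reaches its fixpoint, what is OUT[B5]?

Fixpoint table:
  B0:  IN=(all ⊤)  OUT=(all ⊤)
  B1:  IN=(all ⊤)  OUT=(all ⊤)
  B2:  IN=(all ⊤)  OUT=(all ⊤)
  B3:  IN=(all ⊤)  OUT=(all ⊤)
  B4:  IN=(all ⊤)  OUT={c:-, d:+; rest ⊤}
  B5:  IN={c:-, d:+; rest ⊤}  OUT={c:-, d:-; rest ⊤}
  B6:  IN={c:-, d:-; rest ⊤}  OUT={a:-, d:-; rest ⊤}
  B7:  IN={a:-, d:-; rest ⊤}  OUT={a:-; rest ⊤}

Merge at B5: IN[B5] = OUT[B4] = {a: ⊤, b: ⊤, c: -, d: +, e: ⊤, f: ⊤}
Applying B5's transfer function to that IN value gives OUT[B5] (row B5 above).

Answer: {a: ⊤, b: ⊤, c: -, d: -, e: ⊤, f: ⊤}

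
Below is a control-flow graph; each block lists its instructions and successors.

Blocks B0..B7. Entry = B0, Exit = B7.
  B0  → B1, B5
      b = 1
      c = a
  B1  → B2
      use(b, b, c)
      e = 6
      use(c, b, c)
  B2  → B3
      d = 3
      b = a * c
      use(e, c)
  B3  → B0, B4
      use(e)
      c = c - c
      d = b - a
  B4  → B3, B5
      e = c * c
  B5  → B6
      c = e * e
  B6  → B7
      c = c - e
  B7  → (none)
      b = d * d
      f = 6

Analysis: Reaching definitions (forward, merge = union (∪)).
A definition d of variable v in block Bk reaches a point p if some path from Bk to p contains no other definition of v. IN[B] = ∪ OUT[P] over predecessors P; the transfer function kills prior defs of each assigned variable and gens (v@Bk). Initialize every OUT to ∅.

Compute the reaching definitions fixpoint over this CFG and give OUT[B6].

Answer: {b@B0, b@B2, c@B6, d@B3, e@B1, e@B4}

Trace:
Converged values:
  B0:  IN={b@B2, c@B3, d@B3, e@B1, e@B4}  OUT={b@B0, c@B0, d@B3, e@B1, e@B4}
  B1:  IN={b@B0, c@B0, d@B3, e@B1, e@B4}  OUT={b@B0, c@B0, d@B3, e@B1}
  B2:  IN={b@B0, c@B0, d@B3, e@B1}  OUT={b@B2, c@B0, d@B2, e@B1}
  B3:  IN={b@B2, c@B0, c@B3, d@B2, d@B3, e@B1, e@B4}  OUT={b@B2, c@B3, d@B3, e@B1, e@B4}
  B4:  IN={b@B2, c@B3, d@B3, e@B1, e@B4}  OUT={b@B2, c@B3, d@B3, e@B4}
  B5:  IN={b@B0, b@B2, c@B0, c@B3, d@B3, e@B1, e@B4}  OUT={b@B0, b@B2, c@B5, d@B3, e@B1, e@B4}
  B6:  IN={b@B0, b@B2, c@B5, d@B3, e@B1, e@B4}  OUT={b@B0, b@B2, c@B6, d@B3, e@B1, e@B4}
  B7:  IN={b@B0, b@B2, c@B6, d@B3, e@B1, e@B4}  OUT={b@B7, c@B6, d@B3, e@B1, e@B4, f@B7}

Merge at B6: IN[B6] = OUT[B5] = {b@B0, b@B2, c@B5, d@B3, e@B1, e@B4}
Applying B6's transfer function to that IN value gives OUT[B6] (row B6 above).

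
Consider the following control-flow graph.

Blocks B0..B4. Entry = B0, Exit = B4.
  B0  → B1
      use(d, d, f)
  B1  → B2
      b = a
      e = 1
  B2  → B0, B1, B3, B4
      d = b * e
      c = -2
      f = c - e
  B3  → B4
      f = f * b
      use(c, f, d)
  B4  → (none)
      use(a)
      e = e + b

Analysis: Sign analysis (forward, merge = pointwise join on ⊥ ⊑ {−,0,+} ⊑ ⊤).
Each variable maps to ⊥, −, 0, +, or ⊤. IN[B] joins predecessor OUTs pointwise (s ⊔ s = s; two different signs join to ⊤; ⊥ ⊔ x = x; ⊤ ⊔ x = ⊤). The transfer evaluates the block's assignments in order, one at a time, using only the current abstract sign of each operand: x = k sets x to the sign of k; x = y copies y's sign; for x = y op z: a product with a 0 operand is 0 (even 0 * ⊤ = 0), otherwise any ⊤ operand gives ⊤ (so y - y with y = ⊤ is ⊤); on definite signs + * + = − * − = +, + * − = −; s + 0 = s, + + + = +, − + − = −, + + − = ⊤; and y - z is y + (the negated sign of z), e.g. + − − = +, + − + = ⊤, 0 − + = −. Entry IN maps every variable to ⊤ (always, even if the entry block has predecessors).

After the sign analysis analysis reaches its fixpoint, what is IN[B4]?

Fixpoint table:
  B0: | IN=(all ⊤) | OUT=(all ⊤)
  B1: | IN=(all ⊤) | OUT={e:+; rest ⊤}
  B2: | IN={e:+; rest ⊤} | OUT={c:-, e:+, f:-; rest ⊤}
  B3: | IN={c:-, e:+, f:-; rest ⊤} | OUT={c:-, e:+; rest ⊤}
  B4: | IN={c:-, e:+; rest ⊤} | OUT={c:-; rest ⊤}

Merge at B4: IN[B4] = OUT[B2] ⊔ OUT[B3] = {a: ⊤, b: ⊤, c: -, d: ⊤, e: +, f: ⊤}

Answer: {a: ⊤, b: ⊤, c: -, d: ⊤, e: +, f: ⊤}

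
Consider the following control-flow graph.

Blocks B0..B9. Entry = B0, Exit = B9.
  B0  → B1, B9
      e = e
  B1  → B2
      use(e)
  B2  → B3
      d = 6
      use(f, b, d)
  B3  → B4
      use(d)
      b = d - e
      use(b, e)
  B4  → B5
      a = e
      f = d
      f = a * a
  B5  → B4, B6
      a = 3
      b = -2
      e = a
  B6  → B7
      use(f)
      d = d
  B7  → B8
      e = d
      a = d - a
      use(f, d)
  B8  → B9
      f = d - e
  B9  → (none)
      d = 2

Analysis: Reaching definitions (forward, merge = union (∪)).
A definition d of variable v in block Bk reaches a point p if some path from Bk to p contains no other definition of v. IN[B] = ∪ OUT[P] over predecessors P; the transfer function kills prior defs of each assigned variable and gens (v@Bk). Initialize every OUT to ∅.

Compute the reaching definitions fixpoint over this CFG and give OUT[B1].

Fixpoint table:
  B0: | IN={} | OUT={e@B0}
  B1: | IN={e@B0} | OUT={e@B0}
  B2: | IN={e@B0} | OUT={d@B2, e@B0}
  B3: | IN={d@B2, e@B0} | OUT={b@B3, d@B2, e@B0}
  B4: | IN={a@B5, b@B3, b@B5, d@B2, e@B0, e@B5, f@B4} | OUT={a@B4, b@B3, b@B5, d@B2, e@B0, e@B5, f@B4}
  B5: | IN={a@B4, b@B3, b@B5, d@B2, e@B0, e@B5, f@B4} | OUT={a@B5, b@B5, d@B2, e@B5, f@B4}
  B6: | IN={a@B5, b@B5, d@B2, e@B5, f@B4} | OUT={a@B5, b@B5, d@B6, e@B5, f@B4}
  B7: | IN={a@B5, b@B5, d@B6, e@B5, f@B4} | OUT={a@B7, b@B5, d@B6, e@B7, f@B4}
  B8: | IN={a@B7, b@B5, d@B6, e@B7, f@B4} | OUT={a@B7, b@B5, d@B6, e@B7, f@B8}
  B9: | IN={a@B7, b@B5, d@B6, e@B0, e@B7, f@B8} | OUT={a@B7, b@B5, d@B9, e@B0, e@B7, f@B8}

Merge at B1: IN[B1] = OUT[B0] = {e@B0}
Applying B1's transfer function to that IN value gives OUT[B1] (row B1 above).

Answer: {e@B0}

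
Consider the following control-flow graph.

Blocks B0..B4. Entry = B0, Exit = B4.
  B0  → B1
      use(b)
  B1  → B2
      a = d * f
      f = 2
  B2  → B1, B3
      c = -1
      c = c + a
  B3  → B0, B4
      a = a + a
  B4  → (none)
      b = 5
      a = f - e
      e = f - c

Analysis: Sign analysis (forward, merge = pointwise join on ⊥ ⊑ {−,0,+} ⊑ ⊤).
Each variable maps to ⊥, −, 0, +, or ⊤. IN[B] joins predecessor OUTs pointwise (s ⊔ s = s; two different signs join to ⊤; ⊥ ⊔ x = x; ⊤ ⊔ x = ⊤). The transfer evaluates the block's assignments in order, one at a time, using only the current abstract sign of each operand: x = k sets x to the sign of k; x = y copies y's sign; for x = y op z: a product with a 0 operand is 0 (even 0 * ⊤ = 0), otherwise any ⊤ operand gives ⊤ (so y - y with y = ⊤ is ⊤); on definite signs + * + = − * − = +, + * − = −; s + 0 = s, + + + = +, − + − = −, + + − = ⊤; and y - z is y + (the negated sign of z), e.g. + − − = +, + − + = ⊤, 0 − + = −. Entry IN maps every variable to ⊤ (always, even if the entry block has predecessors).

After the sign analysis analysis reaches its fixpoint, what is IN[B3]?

Per-block solution:
  B0: | IN=(all ⊤) | OUT=(all ⊤)
  B1: | IN=(all ⊤) | OUT={f:+; rest ⊤}
  B2: | IN={f:+; rest ⊤} | OUT={f:+; rest ⊤}
  B3: | IN={f:+; rest ⊤} | OUT={f:+; rest ⊤}
  B4: | IN={f:+; rest ⊤} | OUT={b:+, f:+; rest ⊤}

Merge at B3: IN[B3] = OUT[B2] = {a: ⊤, b: ⊤, c: ⊤, d: ⊤, e: ⊤, f: +}

Answer: {a: ⊤, b: ⊤, c: ⊤, d: ⊤, e: ⊤, f: +}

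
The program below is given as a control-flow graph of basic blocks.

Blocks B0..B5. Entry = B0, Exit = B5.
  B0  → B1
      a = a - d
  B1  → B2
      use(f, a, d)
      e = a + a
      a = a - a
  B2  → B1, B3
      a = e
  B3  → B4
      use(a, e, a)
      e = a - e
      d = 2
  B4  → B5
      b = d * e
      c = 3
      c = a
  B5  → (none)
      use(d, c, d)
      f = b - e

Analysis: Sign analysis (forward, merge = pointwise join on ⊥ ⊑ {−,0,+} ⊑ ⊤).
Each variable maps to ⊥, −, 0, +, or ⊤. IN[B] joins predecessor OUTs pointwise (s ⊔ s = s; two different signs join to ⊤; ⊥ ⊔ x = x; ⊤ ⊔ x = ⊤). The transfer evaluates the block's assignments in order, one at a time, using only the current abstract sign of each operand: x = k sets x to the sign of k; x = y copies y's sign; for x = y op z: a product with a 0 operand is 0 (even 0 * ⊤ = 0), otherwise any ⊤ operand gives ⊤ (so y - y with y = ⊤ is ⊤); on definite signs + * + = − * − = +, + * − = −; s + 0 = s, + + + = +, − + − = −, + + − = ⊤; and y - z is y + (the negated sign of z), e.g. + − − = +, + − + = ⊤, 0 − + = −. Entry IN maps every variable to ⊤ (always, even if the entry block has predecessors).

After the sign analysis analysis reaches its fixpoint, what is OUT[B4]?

Answer: {a: ⊤, b: ⊤, c: ⊤, d: +, e: ⊤, f: ⊤}

Derivation:
Converged values:
  B0:   IN=(all ⊤)   OUT=(all ⊤)
  B1:   IN=(all ⊤)   OUT=(all ⊤)
  B2:   IN=(all ⊤)   OUT=(all ⊤)
  B3:   IN=(all ⊤)   OUT={d:+; rest ⊤}
  B4:   IN={d:+; rest ⊤}   OUT={d:+; rest ⊤}
  B5:   IN={d:+; rest ⊤}   OUT={d:+; rest ⊤}

Merge at B4: IN[B4] = OUT[B3] = {a: ⊤, b: ⊤, c: ⊤, d: +, e: ⊤, f: ⊤}
Applying B4's transfer function to that IN value gives OUT[B4] (row B4 above).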